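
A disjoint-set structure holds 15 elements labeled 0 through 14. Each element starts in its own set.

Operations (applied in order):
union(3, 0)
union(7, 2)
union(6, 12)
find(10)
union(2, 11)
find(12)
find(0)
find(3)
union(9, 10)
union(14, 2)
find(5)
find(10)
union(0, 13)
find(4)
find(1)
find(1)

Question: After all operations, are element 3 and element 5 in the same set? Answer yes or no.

Step 1: union(3, 0) -> merged; set of 3 now {0, 3}
Step 2: union(7, 2) -> merged; set of 7 now {2, 7}
Step 3: union(6, 12) -> merged; set of 6 now {6, 12}
Step 4: find(10) -> no change; set of 10 is {10}
Step 5: union(2, 11) -> merged; set of 2 now {2, 7, 11}
Step 6: find(12) -> no change; set of 12 is {6, 12}
Step 7: find(0) -> no change; set of 0 is {0, 3}
Step 8: find(3) -> no change; set of 3 is {0, 3}
Step 9: union(9, 10) -> merged; set of 9 now {9, 10}
Step 10: union(14, 2) -> merged; set of 14 now {2, 7, 11, 14}
Step 11: find(5) -> no change; set of 5 is {5}
Step 12: find(10) -> no change; set of 10 is {9, 10}
Step 13: union(0, 13) -> merged; set of 0 now {0, 3, 13}
Step 14: find(4) -> no change; set of 4 is {4}
Step 15: find(1) -> no change; set of 1 is {1}
Step 16: find(1) -> no change; set of 1 is {1}
Set of 3: {0, 3, 13}; 5 is not a member.

Answer: no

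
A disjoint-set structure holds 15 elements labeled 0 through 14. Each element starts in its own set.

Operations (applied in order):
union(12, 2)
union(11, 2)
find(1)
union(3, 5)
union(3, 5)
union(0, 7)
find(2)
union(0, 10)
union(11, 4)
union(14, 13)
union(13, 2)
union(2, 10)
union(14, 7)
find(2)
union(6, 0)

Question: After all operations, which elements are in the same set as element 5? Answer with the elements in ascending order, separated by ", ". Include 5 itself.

Step 1: union(12, 2) -> merged; set of 12 now {2, 12}
Step 2: union(11, 2) -> merged; set of 11 now {2, 11, 12}
Step 3: find(1) -> no change; set of 1 is {1}
Step 4: union(3, 5) -> merged; set of 3 now {3, 5}
Step 5: union(3, 5) -> already same set; set of 3 now {3, 5}
Step 6: union(0, 7) -> merged; set of 0 now {0, 7}
Step 7: find(2) -> no change; set of 2 is {2, 11, 12}
Step 8: union(0, 10) -> merged; set of 0 now {0, 7, 10}
Step 9: union(11, 4) -> merged; set of 11 now {2, 4, 11, 12}
Step 10: union(14, 13) -> merged; set of 14 now {13, 14}
Step 11: union(13, 2) -> merged; set of 13 now {2, 4, 11, 12, 13, 14}
Step 12: union(2, 10) -> merged; set of 2 now {0, 2, 4, 7, 10, 11, 12, 13, 14}
Step 13: union(14, 7) -> already same set; set of 14 now {0, 2, 4, 7, 10, 11, 12, 13, 14}
Step 14: find(2) -> no change; set of 2 is {0, 2, 4, 7, 10, 11, 12, 13, 14}
Step 15: union(6, 0) -> merged; set of 6 now {0, 2, 4, 6, 7, 10, 11, 12, 13, 14}
Component of 5: {3, 5}

Answer: 3, 5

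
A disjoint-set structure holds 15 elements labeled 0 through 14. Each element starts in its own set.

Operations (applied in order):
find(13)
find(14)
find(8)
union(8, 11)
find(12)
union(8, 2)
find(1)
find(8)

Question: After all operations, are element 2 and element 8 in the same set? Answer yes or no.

Step 1: find(13) -> no change; set of 13 is {13}
Step 2: find(14) -> no change; set of 14 is {14}
Step 3: find(8) -> no change; set of 8 is {8}
Step 4: union(8, 11) -> merged; set of 8 now {8, 11}
Step 5: find(12) -> no change; set of 12 is {12}
Step 6: union(8, 2) -> merged; set of 8 now {2, 8, 11}
Step 7: find(1) -> no change; set of 1 is {1}
Step 8: find(8) -> no change; set of 8 is {2, 8, 11}
Set of 2: {2, 8, 11}; 8 is a member.

Answer: yes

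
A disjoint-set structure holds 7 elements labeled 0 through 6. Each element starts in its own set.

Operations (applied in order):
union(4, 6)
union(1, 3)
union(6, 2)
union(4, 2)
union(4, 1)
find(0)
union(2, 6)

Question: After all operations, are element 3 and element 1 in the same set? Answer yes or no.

Step 1: union(4, 6) -> merged; set of 4 now {4, 6}
Step 2: union(1, 3) -> merged; set of 1 now {1, 3}
Step 3: union(6, 2) -> merged; set of 6 now {2, 4, 6}
Step 4: union(4, 2) -> already same set; set of 4 now {2, 4, 6}
Step 5: union(4, 1) -> merged; set of 4 now {1, 2, 3, 4, 6}
Step 6: find(0) -> no change; set of 0 is {0}
Step 7: union(2, 6) -> already same set; set of 2 now {1, 2, 3, 4, 6}
Set of 3: {1, 2, 3, 4, 6}; 1 is a member.

Answer: yes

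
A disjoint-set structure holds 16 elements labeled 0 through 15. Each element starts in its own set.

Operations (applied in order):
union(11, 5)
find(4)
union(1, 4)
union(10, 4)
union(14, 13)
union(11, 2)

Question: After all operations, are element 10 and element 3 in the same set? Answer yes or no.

Answer: no

Derivation:
Step 1: union(11, 5) -> merged; set of 11 now {5, 11}
Step 2: find(4) -> no change; set of 4 is {4}
Step 3: union(1, 4) -> merged; set of 1 now {1, 4}
Step 4: union(10, 4) -> merged; set of 10 now {1, 4, 10}
Step 5: union(14, 13) -> merged; set of 14 now {13, 14}
Step 6: union(11, 2) -> merged; set of 11 now {2, 5, 11}
Set of 10: {1, 4, 10}; 3 is not a member.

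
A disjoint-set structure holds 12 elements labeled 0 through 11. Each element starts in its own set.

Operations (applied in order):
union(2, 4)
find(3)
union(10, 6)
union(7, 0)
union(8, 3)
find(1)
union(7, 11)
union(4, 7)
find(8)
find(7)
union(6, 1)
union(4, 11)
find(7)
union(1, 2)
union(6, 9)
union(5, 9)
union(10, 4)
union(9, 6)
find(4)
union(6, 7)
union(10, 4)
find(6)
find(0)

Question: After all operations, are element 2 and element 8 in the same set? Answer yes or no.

Step 1: union(2, 4) -> merged; set of 2 now {2, 4}
Step 2: find(3) -> no change; set of 3 is {3}
Step 3: union(10, 6) -> merged; set of 10 now {6, 10}
Step 4: union(7, 0) -> merged; set of 7 now {0, 7}
Step 5: union(8, 3) -> merged; set of 8 now {3, 8}
Step 6: find(1) -> no change; set of 1 is {1}
Step 7: union(7, 11) -> merged; set of 7 now {0, 7, 11}
Step 8: union(4, 7) -> merged; set of 4 now {0, 2, 4, 7, 11}
Step 9: find(8) -> no change; set of 8 is {3, 8}
Step 10: find(7) -> no change; set of 7 is {0, 2, 4, 7, 11}
Step 11: union(6, 1) -> merged; set of 6 now {1, 6, 10}
Step 12: union(4, 11) -> already same set; set of 4 now {0, 2, 4, 7, 11}
Step 13: find(7) -> no change; set of 7 is {0, 2, 4, 7, 11}
Step 14: union(1, 2) -> merged; set of 1 now {0, 1, 2, 4, 6, 7, 10, 11}
Step 15: union(6, 9) -> merged; set of 6 now {0, 1, 2, 4, 6, 7, 9, 10, 11}
Step 16: union(5, 9) -> merged; set of 5 now {0, 1, 2, 4, 5, 6, 7, 9, 10, 11}
Step 17: union(10, 4) -> already same set; set of 10 now {0, 1, 2, 4, 5, 6, 7, 9, 10, 11}
Step 18: union(9, 6) -> already same set; set of 9 now {0, 1, 2, 4, 5, 6, 7, 9, 10, 11}
Step 19: find(4) -> no change; set of 4 is {0, 1, 2, 4, 5, 6, 7, 9, 10, 11}
Step 20: union(6, 7) -> already same set; set of 6 now {0, 1, 2, 4, 5, 6, 7, 9, 10, 11}
Step 21: union(10, 4) -> already same set; set of 10 now {0, 1, 2, 4, 5, 6, 7, 9, 10, 11}
Step 22: find(6) -> no change; set of 6 is {0, 1, 2, 4, 5, 6, 7, 9, 10, 11}
Step 23: find(0) -> no change; set of 0 is {0, 1, 2, 4, 5, 6, 7, 9, 10, 11}
Set of 2: {0, 1, 2, 4, 5, 6, 7, 9, 10, 11}; 8 is not a member.

Answer: no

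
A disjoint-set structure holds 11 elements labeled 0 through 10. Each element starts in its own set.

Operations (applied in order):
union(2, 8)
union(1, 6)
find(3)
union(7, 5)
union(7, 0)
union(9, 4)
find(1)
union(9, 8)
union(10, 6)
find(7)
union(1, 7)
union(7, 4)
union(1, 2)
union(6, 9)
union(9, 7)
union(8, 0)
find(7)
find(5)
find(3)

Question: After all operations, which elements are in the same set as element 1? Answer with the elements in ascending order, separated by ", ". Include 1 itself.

Answer: 0, 1, 2, 4, 5, 6, 7, 8, 9, 10

Derivation:
Step 1: union(2, 8) -> merged; set of 2 now {2, 8}
Step 2: union(1, 6) -> merged; set of 1 now {1, 6}
Step 3: find(3) -> no change; set of 3 is {3}
Step 4: union(7, 5) -> merged; set of 7 now {5, 7}
Step 5: union(7, 0) -> merged; set of 7 now {0, 5, 7}
Step 6: union(9, 4) -> merged; set of 9 now {4, 9}
Step 7: find(1) -> no change; set of 1 is {1, 6}
Step 8: union(9, 8) -> merged; set of 9 now {2, 4, 8, 9}
Step 9: union(10, 6) -> merged; set of 10 now {1, 6, 10}
Step 10: find(7) -> no change; set of 7 is {0, 5, 7}
Step 11: union(1, 7) -> merged; set of 1 now {0, 1, 5, 6, 7, 10}
Step 12: union(7, 4) -> merged; set of 7 now {0, 1, 2, 4, 5, 6, 7, 8, 9, 10}
Step 13: union(1, 2) -> already same set; set of 1 now {0, 1, 2, 4, 5, 6, 7, 8, 9, 10}
Step 14: union(6, 9) -> already same set; set of 6 now {0, 1, 2, 4, 5, 6, 7, 8, 9, 10}
Step 15: union(9, 7) -> already same set; set of 9 now {0, 1, 2, 4, 5, 6, 7, 8, 9, 10}
Step 16: union(8, 0) -> already same set; set of 8 now {0, 1, 2, 4, 5, 6, 7, 8, 9, 10}
Step 17: find(7) -> no change; set of 7 is {0, 1, 2, 4, 5, 6, 7, 8, 9, 10}
Step 18: find(5) -> no change; set of 5 is {0, 1, 2, 4, 5, 6, 7, 8, 9, 10}
Step 19: find(3) -> no change; set of 3 is {3}
Component of 1: {0, 1, 2, 4, 5, 6, 7, 8, 9, 10}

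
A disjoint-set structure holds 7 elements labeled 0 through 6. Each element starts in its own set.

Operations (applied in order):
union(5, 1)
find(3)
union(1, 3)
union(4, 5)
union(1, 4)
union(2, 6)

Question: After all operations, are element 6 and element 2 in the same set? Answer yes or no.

Step 1: union(5, 1) -> merged; set of 5 now {1, 5}
Step 2: find(3) -> no change; set of 3 is {3}
Step 3: union(1, 3) -> merged; set of 1 now {1, 3, 5}
Step 4: union(4, 5) -> merged; set of 4 now {1, 3, 4, 5}
Step 5: union(1, 4) -> already same set; set of 1 now {1, 3, 4, 5}
Step 6: union(2, 6) -> merged; set of 2 now {2, 6}
Set of 6: {2, 6}; 2 is a member.

Answer: yes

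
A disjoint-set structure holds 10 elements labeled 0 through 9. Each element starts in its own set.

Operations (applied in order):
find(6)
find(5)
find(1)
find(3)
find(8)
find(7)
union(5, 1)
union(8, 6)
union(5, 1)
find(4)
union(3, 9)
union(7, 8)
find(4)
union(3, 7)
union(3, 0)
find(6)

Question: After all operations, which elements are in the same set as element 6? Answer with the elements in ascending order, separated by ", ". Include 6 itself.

Answer: 0, 3, 6, 7, 8, 9

Derivation:
Step 1: find(6) -> no change; set of 6 is {6}
Step 2: find(5) -> no change; set of 5 is {5}
Step 3: find(1) -> no change; set of 1 is {1}
Step 4: find(3) -> no change; set of 3 is {3}
Step 5: find(8) -> no change; set of 8 is {8}
Step 6: find(7) -> no change; set of 7 is {7}
Step 7: union(5, 1) -> merged; set of 5 now {1, 5}
Step 8: union(8, 6) -> merged; set of 8 now {6, 8}
Step 9: union(5, 1) -> already same set; set of 5 now {1, 5}
Step 10: find(4) -> no change; set of 4 is {4}
Step 11: union(3, 9) -> merged; set of 3 now {3, 9}
Step 12: union(7, 8) -> merged; set of 7 now {6, 7, 8}
Step 13: find(4) -> no change; set of 4 is {4}
Step 14: union(3, 7) -> merged; set of 3 now {3, 6, 7, 8, 9}
Step 15: union(3, 0) -> merged; set of 3 now {0, 3, 6, 7, 8, 9}
Step 16: find(6) -> no change; set of 6 is {0, 3, 6, 7, 8, 9}
Component of 6: {0, 3, 6, 7, 8, 9}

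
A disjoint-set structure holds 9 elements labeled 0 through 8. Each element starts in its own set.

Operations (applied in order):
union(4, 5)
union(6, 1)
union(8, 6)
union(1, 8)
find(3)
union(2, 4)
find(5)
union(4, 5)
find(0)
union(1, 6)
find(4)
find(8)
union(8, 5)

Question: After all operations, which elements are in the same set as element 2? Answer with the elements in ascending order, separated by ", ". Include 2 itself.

Answer: 1, 2, 4, 5, 6, 8

Derivation:
Step 1: union(4, 5) -> merged; set of 4 now {4, 5}
Step 2: union(6, 1) -> merged; set of 6 now {1, 6}
Step 3: union(8, 6) -> merged; set of 8 now {1, 6, 8}
Step 4: union(1, 8) -> already same set; set of 1 now {1, 6, 8}
Step 5: find(3) -> no change; set of 3 is {3}
Step 6: union(2, 4) -> merged; set of 2 now {2, 4, 5}
Step 7: find(5) -> no change; set of 5 is {2, 4, 5}
Step 8: union(4, 5) -> already same set; set of 4 now {2, 4, 5}
Step 9: find(0) -> no change; set of 0 is {0}
Step 10: union(1, 6) -> already same set; set of 1 now {1, 6, 8}
Step 11: find(4) -> no change; set of 4 is {2, 4, 5}
Step 12: find(8) -> no change; set of 8 is {1, 6, 8}
Step 13: union(8, 5) -> merged; set of 8 now {1, 2, 4, 5, 6, 8}
Component of 2: {1, 2, 4, 5, 6, 8}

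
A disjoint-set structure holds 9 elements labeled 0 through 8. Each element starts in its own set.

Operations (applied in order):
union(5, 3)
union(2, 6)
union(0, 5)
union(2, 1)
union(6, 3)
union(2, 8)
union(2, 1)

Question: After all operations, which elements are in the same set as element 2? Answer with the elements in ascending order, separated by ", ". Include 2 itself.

Step 1: union(5, 3) -> merged; set of 5 now {3, 5}
Step 2: union(2, 6) -> merged; set of 2 now {2, 6}
Step 3: union(0, 5) -> merged; set of 0 now {0, 3, 5}
Step 4: union(2, 1) -> merged; set of 2 now {1, 2, 6}
Step 5: union(6, 3) -> merged; set of 6 now {0, 1, 2, 3, 5, 6}
Step 6: union(2, 8) -> merged; set of 2 now {0, 1, 2, 3, 5, 6, 8}
Step 7: union(2, 1) -> already same set; set of 2 now {0, 1, 2, 3, 5, 6, 8}
Component of 2: {0, 1, 2, 3, 5, 6, 8}

Answer: 0, 1, 2, 3, 5, 6, 8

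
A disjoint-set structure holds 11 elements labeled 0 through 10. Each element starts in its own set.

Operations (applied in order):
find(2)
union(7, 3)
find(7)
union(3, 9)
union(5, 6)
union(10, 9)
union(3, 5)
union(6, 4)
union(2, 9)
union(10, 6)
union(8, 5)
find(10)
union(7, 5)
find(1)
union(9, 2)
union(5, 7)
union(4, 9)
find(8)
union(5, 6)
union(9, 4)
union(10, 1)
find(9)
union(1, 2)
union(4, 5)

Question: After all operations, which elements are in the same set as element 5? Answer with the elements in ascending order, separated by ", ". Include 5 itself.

Step 1: find(2) -> no change; set of 2 is {2}
Step 2: union(7, 3) -> merged; set of 7 now {3, 7}
Step 3: find(7) -> no change; set of 7 is {3, 7}
Step 4: union(3, 9) -> merged; set of 3 now {3, 7, 9}
Step 5: union(5, 6) -> merged; set of 5 now {5, 6}
Step 6: union(10, 9) -> merged; set of 10 now {3, 7, 9, 10}
Step 7: union(3, 5) -> merged; set of 3 now {3, 5, 6, 7, 9, 10}
Step 8: union(6, 4) -> merged; set of 6 now {3, 4, 5, 6, 7, 9, 10}
Step 9: union(2, 9) -> merged; set of 2 now {2, 3, 4, 5, 6, 7, 9, 10}
Step 10: union(10, 6) -> already same set; set of 10 now {2, 3, 4, 5, 6, 7, 9, 10}
Step 11: union(8, 5) -> merged; set of 8 now {2, 3, 4, 5, 6, 7, 8, 9, 10}
Step 12: find(10) -> no change; set of 10 is {2, 3, 4, 5, 6, 7, 8, 9, 10}
Step 13: union(7, 5) -> already same set; set of 7 now {2, 3, 4, 5, 6, 7, 8, 9, 10}
Step 14: find(1) -> no change; set of 1 is {1}
Step 15: union(9, 2) -> already same set; set of 9 now {2, 3, 4, 5, 6, 7, 8, 9, 10}
Step 16: union(5, 7) -> already same set; set of 5 now {2, 3, 4, 5, 6, 7, 8, 9, 10}
Step 17: union(4, 9) -> already same set; set of 4 now {2, 3, 4, 5, 6, 7, 8, 9, 10}
Step 18: find(8) -> no change; set of 8 is {2, 3, 4, 5, 6, 7, 8, 9, 10}
Step 19: union(5, 6) -> already same set; set of 5 now {2, 3, 4, 5, 6, 7, 8, 9, 10}
Step 20: union(9, 4) -> already same set; set of 9 now {2, 3, 4, 5, 6, 7, 8, 9, 10}
Step 21: union(10, 1) -> merged; set of 10 now {1, 2, 3, 4, 5, 6, 7, 8, 9, 10}
Step 22: find(9) -> no change; set of 9 is {1, 2, 3, 4, 5, 6, 7, 8, 9, 10}
Step 23: union(1, 2) -> already same set; set of 1 now {1, 2, 3, 4, 5, 6, 7, 8, 9, 10}
Step 24: union(4, 5) -> already same set; set of 4 now {1, 2, 3, 4, 5, 6, 7, 8, 9, 10}
Component of 5: {1, 2, 3, 4, 5, 6, 7, 8, 9, 10}

Answer: 1, 2, 3, 4, 5, 6, 7, 8, 9, 10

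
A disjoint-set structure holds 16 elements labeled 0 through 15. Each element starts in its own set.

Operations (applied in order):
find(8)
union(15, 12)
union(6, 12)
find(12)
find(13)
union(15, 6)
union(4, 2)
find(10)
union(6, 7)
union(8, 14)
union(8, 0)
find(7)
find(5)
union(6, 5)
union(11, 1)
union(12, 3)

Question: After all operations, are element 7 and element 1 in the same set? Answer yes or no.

Answer: no

Derivation:
Step 1: find(8) -> no change; set of 8 is {8}
Step 2: union(15, 12) -> merged; set of 15 now {12, 15}
Step 3: union(6, 12) -> merged; set of 6 now {6, 12, 15}
Step 4: find(12) -> no change; set of 12 is {6, 12, 15}
Step 5: find(13) -> no change; set of 13 is {13}
Step 6: union(15, 6) -> already same set; set of 15 now {6, 12, 15}
Step 7: union(4, 2) -> merged; set of 4 now {2, 4}
Step 8: find(10) -> no change; set of 10 is {10}
Step 9: union(6, 7) -> merged; set of 6 now {6, 7, 12, 15}
Step 10: union(8, 14) -> merged; set of 8 now {8, 14}
Step 11: union(8, 0) -> merged; set of 8 now {0, 8, 14}
Step 12: find(7) -> no change; set of 7 is {6, 7, 12, 15}
Step 13: find(5) -> no change; set of 5 is {5}
Step 14: union(6, 5) -> merged; set of 6 now {5, 6, 7, 12, 15}
Step 15: union(11, 1) -> merged; set of 11 now {1, 11}
Step 16: union(12, 3) -> merged; set of 12 now {3, 5, 6, 7, 12, 15}
Set of 7: {3, 5, 6, 7, 12, 15}; 1 is not a member.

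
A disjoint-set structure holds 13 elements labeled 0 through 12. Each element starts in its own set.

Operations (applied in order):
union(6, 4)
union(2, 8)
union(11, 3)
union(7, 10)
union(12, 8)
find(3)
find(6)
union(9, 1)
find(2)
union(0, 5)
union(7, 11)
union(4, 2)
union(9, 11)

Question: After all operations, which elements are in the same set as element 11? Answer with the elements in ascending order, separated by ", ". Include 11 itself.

Answer: 1, 3, 7, 9, 10, 11

Derivation:
Step 1: union(6, 4) -> merged; set of 6 now {4, 6}
Step 2: union(2, 8) -> merged; set of 2 now {2, 8}
Step 3: union(11, 3) -> merged; set of 11 now {3, 11}
Step 4: union(7, 10) -> merged; set of 7 now {7, 10}
Step 5: union(12, 8) -> merged; set of 12 now {2, 8, 12}
Step 6: find(3) -> no change; set of 3 is {3, 11}
Step 7: find(6) -> no change; set of 6 is {4, 6}
Step 8: union(9, 1) -> merged; set of 9 now {1, 9}
Step 9: find(2) -> no change; set of 2 is {2, 8, 12}
Step 10: union(0, 5) -> merged; set of 0 now {0, 5}
Step 11: union(7, 11) -> merged; set of 7 now {3, 7, 10, 11}
Step 12: union(4, 2) -> merged; set of 4 now {2, 4, 6, 8, 12}
Step 13: union(9, 11) -> merged; set of 9 now {1, 3, 7, 9, 10, 11}
Component of 11: {1, 3, 7, 9, 10, 11}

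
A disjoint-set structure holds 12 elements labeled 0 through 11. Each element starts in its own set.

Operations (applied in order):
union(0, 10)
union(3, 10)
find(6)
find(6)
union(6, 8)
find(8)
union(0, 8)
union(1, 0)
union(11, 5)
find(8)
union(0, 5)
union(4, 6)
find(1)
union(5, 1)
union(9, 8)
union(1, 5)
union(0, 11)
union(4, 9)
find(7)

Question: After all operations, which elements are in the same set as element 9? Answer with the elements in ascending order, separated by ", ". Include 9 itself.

Step 1: union(0, 10) -> merged; set of 0 now {0, 10}
Step 2: union(3, 10) -> merged; set of 3 now {0, 3, 10}
Step 3: find(6) -> no change; set of 6 is {6}
Step 4: find(6) -> no change; set of 6 is {6}
Step 5: union(6, 8) -> merged; set of 6 now {6, 8}
Step 6: find(8) -> no change; set of 8 is {6, 8}
Step 7: union(0, 8) -> merged; set of 0 now {0, 3, 6, 8, 10}
Step 8: union(1, 0) -> merged; set of 1 now {0, 1, 3, 6, 8, 10}
Step 9: union(11, 5) -> merged; set of 11 now {5, 11}
Step 10: find(8) -> no change; set of 8 is {0, 1, 3, 6, 8, 10}
Step 11: union(0, 5) -> merged; set of 0 now {0, 1, 3, 5, 6, 8, 10, 11}
Step 12: union(4, 6) -> merged; set of 4 now {0, 1, 3, 4, 5, 6, 8, 10, 11}
Step 13: find(1) -> no change; set of 1 is {0, 1, 3, 4, 5, 6, 8, 10, 11}
Step 14: union(5, 1) -> already same set; set of 5 now {0, 1, 3, 4, 5, 6, 8, 10, 11}
Step 15: union(9, 8) -> merged; set of 9 now {0, 1, 3, 4, 5, 6, 8, 9, 10, 11}
Step 16: union(1, 5) -> already same set; set of 1 now {0, 1, 3, 4, 5, 6, 8, 9, 10, 11}
Step 17: union(0, 11) -> already same set; set of 0 now {0, 1, 3, 4, 5, 6, 8, 9, 10, 11}
Step 18: union(4, 9) -> already same set; set of 4 now {0, 1, 3, 4, 5, 6, 8, 9, 10, 11}
Step 19: find(7) -> no change; set of 7 is {7}
Component of 9: {0, 1, 3, 4, 5, 6, 8, 9, 10, 11}

Answer: 0, 1, 3, 4, 5, 6, 8, 9, 10, 11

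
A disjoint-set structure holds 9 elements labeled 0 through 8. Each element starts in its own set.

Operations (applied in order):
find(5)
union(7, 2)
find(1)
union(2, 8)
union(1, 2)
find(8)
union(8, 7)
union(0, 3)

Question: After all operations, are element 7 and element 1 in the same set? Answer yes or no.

Step 1: find(5) -> no change; set of 5 is {5}
Step 2: union(7, 2) -> merged; set of 7 now {2, 7}
Step 3: find(1) -> no change; set of 1 is {1}
Step 4: union(2, 8) -> merged; set of 2 now {2, 7, 8}
Step 5: union(1, 2) -> merged; set of 1 now {1, 2, 7, 8}
Step 6: find(8) -> no change; set of 8 is {1, 2, 7, 8}
Step 7: union(8, 7) -> already same set; set of 8 now {1, 2, 7, 8}
Step 8: union(0, 3) -> merged; set of 0 now {0, 3}
Set of 7: {1, 2, 7, 8}; 1 is a member.

Answer: yes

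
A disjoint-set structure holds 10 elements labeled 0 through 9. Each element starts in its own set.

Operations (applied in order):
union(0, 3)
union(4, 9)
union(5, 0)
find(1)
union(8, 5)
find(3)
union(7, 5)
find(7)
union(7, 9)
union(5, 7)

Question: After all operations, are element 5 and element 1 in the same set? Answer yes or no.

Step 1: union(0, 3) -> merged; set of 0 now {0, 3}
Step 2: union(4, 9) -> merged; set of 4 now {4, 9}
Step 3: union(5, 0) -> merged; set of 5 now {0, 3, 5}
Step 4: find(1) -> no change; set of 1 is {1}
Step 5: union(8, 5) -> merged; set of 8 now {0, 3, 5, 8}
Step 6: find(3) -> no change; set of 3 is {0, 3, 5, 8}
Step 7: union(7, 5) -> merged; set of 7 now {0, 3, 5, 7, 8}
Step 8: find(7) -> no change; set of 7 is {0, 3, 5, 7, 8}
Step 9: union(7, 9) -> merged; set of 7 now {0, 3, 4, 5, 7, 8, 9}
Step 10: union(5, 7) -> already same set; set of 5 now {0, 3, 4, 5, 7, 8, 9}
Set of 5: {0, 3, 4, 5, 7, 8, 9}; 1 is not a member.

Answer: no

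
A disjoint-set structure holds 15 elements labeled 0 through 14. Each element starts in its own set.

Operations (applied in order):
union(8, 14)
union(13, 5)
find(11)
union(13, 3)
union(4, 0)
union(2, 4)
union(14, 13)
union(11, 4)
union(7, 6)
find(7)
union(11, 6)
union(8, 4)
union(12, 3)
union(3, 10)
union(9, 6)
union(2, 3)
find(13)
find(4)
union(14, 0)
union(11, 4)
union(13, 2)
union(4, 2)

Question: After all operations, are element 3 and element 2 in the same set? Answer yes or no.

Step 1: union(8, 14) -> merged; set of 8 now {8, 14}
Step 2: union(13, 5) -> merged; set of 13 now {5, 13}
Step 3: find(11) -> no change; set of 11 is {11}
Step 4: union(13, 3) -> merged; set of 13 now {3, 5, 13}
Step 5: union(4, 0) -> merged; set of 4 now {0, 4}
Step 6: union(2, 4) -> merged; set of 2 now {0, 2, 4}
Step 7: union(14, 13) -> merged; set of 14 now {3, 5, 8, 13, 14}
Step 8: union(11, 4) -> merged; set of 11 now {0, 2, 4, 11}
Step 9: union(7, 6) -> merged; set of 7 now {6, 7}
Step 10: find(7) -> no change; set of 7 is {6, 7}
Step 11: union(11, 6) -> merged; set of 11 now {0, 2, 4, 6, 7, 11}
Step 12: union(8, 4) -> merged; set of 8 now {0, 2, 3, 4, 5, 6, 7, 8, 11, 13, 14}
Step 13: union(12, 3) -> merged; set of 12 now {0, 2, 3, 4, 5, 6, 7, 8, 11, 12, 13, 14}
Step 14: union(3, 10) -> merged; set of 3 now {0, 2, 3, 4, 5, 6, 7, 8, 10, 11, 12, 13, 14}
Step 15: union(9, 6) -> merged; set of 9 now {0, 2, 3, 4, 5, 6, 7, 8, 9, 10, 11, 12, 13, 14}
Step 16: union(2, 3) -> already same set; set of 2 now {0, 2, 3, 4, 5, 6, 7, 8, 9, 10, 11, 12, 13, 14}
Step 17: find(13) -> no change; set of 13 is {0, 2, 3, 4, 5, 6, 7, 8, 9, 10, 11, 12, 13, 14}
Step 18: find(4) -> no change; set of 4 is {0, 2, 3, 4, 5, 6, 7, 8, 9, 10, 11, 12, 13, 14}
Step 19: union(14, 0) -> already same set; set of 14 now {0, 2, 3, 4, 5, 6, 7, 8, 9, 10, 11, 12, 13, 14}
Step 20: union(11, 4) -> already same set; set of 11 now {0, 2, 3, 4, 5, 6, 7, 8, 9, 10, 11, 12, 13, 14}
Step 21: union(13, 2) -> already same set; set of 13 now {0, 2, 3, 4, 5, 6, 7, 8, 9, 10, 11, 12, 13, 14}
Step 22: union(4, 2) -> already same set; set of 4 now {0, 2, 3, 4, 5, 6, 7, 8, 9, 10, 11, 12, 13, 14}
Set of 3: {0, 2, 3, 4, 5, 6, 7, 8, 9, 10, 11, 12, 13, 14}; 2 is a member.

Answer: yes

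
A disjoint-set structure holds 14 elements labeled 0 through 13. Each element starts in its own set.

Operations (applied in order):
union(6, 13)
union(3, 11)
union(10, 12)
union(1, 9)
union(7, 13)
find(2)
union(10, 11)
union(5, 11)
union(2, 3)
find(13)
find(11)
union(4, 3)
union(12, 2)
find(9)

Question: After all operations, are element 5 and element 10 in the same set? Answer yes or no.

Step 1: union(6, 13) -> merged; set of 6 now {6, 13}
Step 2: union(3, 11) -> merged; set of 3 now {3, 11}
Step 3: union(10, 12) -> merged; set of 10 now {10, 12}
Step 4: union(1, 9) -> merged; set of 1 now {1, 9}
Step 5: union(7, 13) -> merged; set of 7 now {6, 7, 13}
Step 6: find(2) -> no change; set of 2 is {2}
Step 7: union(10, 11) -> merged; set of 10 now {3, 10, 11, 12}
Step 8: union(5, 11) -> merged; set of 5 now {3, 5, 10, 11, 12}
Step 9: union(2, 3) -> merged; set of 2 now {2, 3, 5, 10, 11, 12}
Step 10: find(13) -> no change; set of 13 is {6, 7, 13}
Step 11: find(11) -> no change; set of 11 is {2, 3, 5, 10, 11, 12}
Step 12: union(4, 3) -> merged; set of 4 now {2, 3, 4, 5, 10, 11, 12}
Step 13: union(12, 2) -> already same set; set of 12 now {2, 3, 4, 5, 10, 11, 12}
Step 14: find(9) -> no change; set of 9 is {1, 9}
Set of 5: {2, 3, 4, 5, 10, 11, 12}; 10 is a member.

Answer: yes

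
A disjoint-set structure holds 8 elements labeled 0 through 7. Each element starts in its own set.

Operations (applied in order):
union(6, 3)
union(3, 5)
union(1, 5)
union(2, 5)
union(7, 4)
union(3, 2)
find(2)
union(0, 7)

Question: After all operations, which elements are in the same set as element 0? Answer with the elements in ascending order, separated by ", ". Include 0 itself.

Answer: 0, 4, 7

Derivation:
Step 1: union(6, 3) -> merged; set of 6 now {3, 6}
Step 2: union(3, 5) -> merged; set of 3 now {3, 5, 6}
Step 3: union(1, 5) -> merged; set of 1 now {1, 3, 5, 6}
Step 4: union(2, 5) -> merged; set of 2 now {1, 2, 3, 5, 6}
Step 5: union(7, 4) -> merged; set of 7 now {4, 7}
Step 6: union(3, 2) -> already same set; set of 3 now {1, 2, 3, 5, 6}
Step 7: find(2) -> no change; set of 2 is {1, 2, 3, 5, 6}
Step 8: union(0, 7) -> merged; set of 0 now {0, 4, 7}
Component of 0: {0, 4, 7}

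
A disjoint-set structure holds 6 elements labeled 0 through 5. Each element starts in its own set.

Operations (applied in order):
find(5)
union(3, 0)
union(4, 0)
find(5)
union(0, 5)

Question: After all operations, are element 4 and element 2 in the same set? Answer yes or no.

Step 1: find(5) -> no change; set of 5 is {5}
Step 2: union(3, 0) -> merged; set of 3 now {0, 3}
Step 3: union(4, 0) -> merged; set of 4 now {0, 3, 4}
Step 4: find(5) -> no change; set of 5 is {5}
Step 5: union(0, 5) -> merged; set of 0 now {0, 3, 4, 5}
Set of 4: {0, 3, 4, 5}; 2 is not a member.

Answer: no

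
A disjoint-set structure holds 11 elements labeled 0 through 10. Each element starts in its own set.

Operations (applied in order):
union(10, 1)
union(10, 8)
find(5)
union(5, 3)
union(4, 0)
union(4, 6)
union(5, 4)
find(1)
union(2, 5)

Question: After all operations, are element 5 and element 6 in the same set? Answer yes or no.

Answer: yes

Derivation:
Step 1: union(10, 1) -> merged; set of 10 now {1, 10}
Step 2: union(10, 8) -> merged; set of 10 now {1, 8, 10}
Step 3: find(5) -> no change; set of 5 is {5}
Step 4: union(5, 3) -> merged; set of 5 now {3, 5}
Step 5: union(4, 0) -> merged; set of 4 now {0, 4}
Step 6: union(4, 6) -> merged; set of 4 now {0, 4, 6}
Step 7: union(5, 4) -> merged; set of 5 now {0, 3, 4, 5, 6}
Step 8: find(1) -> no change; set of 1 is {1, 8, 10}
Step 9: union(2, 5) -> merged; set of 2 now {0, 2, 3, 4, 5, 6}
Set of 5: {0, 2, 3, 4, 5, 6}; 6 is a member.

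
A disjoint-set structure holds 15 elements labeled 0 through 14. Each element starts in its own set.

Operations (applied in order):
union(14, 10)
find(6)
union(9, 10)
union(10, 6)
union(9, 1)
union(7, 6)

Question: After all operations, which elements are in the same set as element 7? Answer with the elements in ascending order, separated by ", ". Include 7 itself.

Step 1: union(14, 10) -> merged; set of 14 now {10, 14}
Step 2: find(6) -> no change; set of 6 is {6}
Step 3: union(9, 10) -> merged; set of 9 now {9, 10, 14}
Step 4: union(10, 6) -> merged; set of 10 now {6, 9, 10, 14}
Step 5: union(9, 1) -> merged; set of 9 now {1, 6, 9, 10, 14}
Step 6: union(7, 6) -> merged; set of 7 now {1, 6, 7, 9, 10, 14}
Component of 7: {1, 6, 7, 9, 10, 14}

Answer: 1, 6, 7, 9, 10, 14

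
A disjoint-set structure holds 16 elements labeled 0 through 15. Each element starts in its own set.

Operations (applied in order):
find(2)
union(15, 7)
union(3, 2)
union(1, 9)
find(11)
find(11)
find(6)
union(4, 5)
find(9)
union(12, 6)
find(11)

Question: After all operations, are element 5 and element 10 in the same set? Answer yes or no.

Answer: no

Derivation:
Step 1: find(2) -> no change; set of 2 is {2}
Step 2: union(15, 7) -> merged; set of 15 now {7, 15}
Step 3: union(3, 2) -> merged; set of 3 now {2, 3}
Step 4: union(1, 9) -> merged; set of 1 now {1, 9}
Step 5: find(11) -> no change; set of 11 is {11}
Step 6: find(11) -> no change; set of 11 is {11}
Step 7: find(6) -> no change; set of 6 is {6}
Step 8: union(4, 5) -> merged; set of 4 now {4, 5}
Step 9: find(9) -> no change; set of 9 is {1, 9}
Step 10: union(12, 6) -> merged; set of 12 now {6, 12}
Step 11: find(11) -> no change; set of 11 is {11}
Set of 5: {4, 5}; 10 is not a member.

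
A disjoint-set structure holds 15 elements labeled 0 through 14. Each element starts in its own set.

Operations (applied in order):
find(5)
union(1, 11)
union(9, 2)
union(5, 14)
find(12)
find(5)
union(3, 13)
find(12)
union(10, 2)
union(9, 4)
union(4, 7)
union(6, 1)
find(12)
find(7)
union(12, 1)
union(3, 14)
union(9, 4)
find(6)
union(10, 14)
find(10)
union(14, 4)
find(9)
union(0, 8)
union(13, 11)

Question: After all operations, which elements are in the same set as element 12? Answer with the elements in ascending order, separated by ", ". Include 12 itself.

Step 1: find(5) -> no change; set of 5 is {5}
Step 2: union(1, 11) -> merged; set of 1 now {1, 11}
Step 3: union(9, 2) -> merged; set of 9 now {2, 9}
Step 4: union(5, 14) -> merged; set of 5 now {5, 14}
Step 5: find(12) -> no change; set of 12 is {12}
Step 6: find(5) -> no change; set of 5 is {5, 14}
Step 7: union(3, 13) -> merged; set of 3 now {3, 13}
Step 8: find(12) -> no change; set of 12 is {12}
Step 9: union(10, 2) -> merged; set of 10 now {2, 9, 10}
Step 10: union(9, 4) -> merged; set of 9 now {2, 4, 9, 10}
Step 11: union(4, 7) -> merged; set of 4 now {2, 4, 7, 9, 10}
Step 12: union(6, 1) -> merged; set of 6 now {1, 6, 11}
Step 13: find(12) -> no change; set of 12 is {12}
Step 14: find(7) -> no change; set of 7 is {2, 4, 7, 9, 10}
Step 15: union(12, 1) -> merged; set of 12 now {1, 6, 11, 12}
Step 16: union(3, 14) -> merged; set of 3 now {3, 5, 13, 14}
Step 17: union(9, 4) -> already same set; set of 9 now {2, 4, 7, 9, 10}
Step 18: find(6) -> no change; set of 6 is {1, 6, 11, 12}
Step 19: union(10, 14) -> merged; set of 10 now {2, 3, 4, 5, 7, 9, 10, 13, 14}
Step 20: find(10) -> no change; set of 10 is {2, 3, 4, 5, 7, 9, 10, 13, 14}
Step 21: union(14, 4) -> already same set; set of 14 now {2, 3, 4, 5, 7, 9, 10, 13, 14}
Step 22: find(9) -> no change; set of 9 is {2, 3, 4, 5, 7, 9, 10, 13, 14}
Step 23: union(0, 8) -> merged; set of 0 now {0, 8}
Step 24: union(13, 11) -> merged; set of 13 now {1, 2, 3, 4, 5, 6, 7, 9, 10, 11, 12, 13, 14}
Component of 12: {1, 2, 3, 4, 5, 6, 7, 9, 10, 11, 12, 13, 14}

Answer: 1, 2, 3, 4, 5, 6, 7, 9, 10, 11, 12, 13, 14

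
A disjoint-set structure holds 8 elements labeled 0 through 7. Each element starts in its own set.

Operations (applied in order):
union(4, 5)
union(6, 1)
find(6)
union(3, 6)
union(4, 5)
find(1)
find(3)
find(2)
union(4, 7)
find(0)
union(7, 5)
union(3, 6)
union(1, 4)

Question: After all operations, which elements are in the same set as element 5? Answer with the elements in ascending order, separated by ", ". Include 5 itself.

Step 1: union(4, 5) -> merged; set of 4 now {4, 5}
Step 2: union(6, 1) -> merged; set of 6 now {1, 6}
Step 3: find(6) -> no change; set of 6 is {1, 6}
Step 4: union(3, 6) -> merged; set of 3 now {1, 3, 6}
Step 5: union(4, 5) -> already same set; set of 4 now {4, 5}
Step 6: find(1) -> no change; set of 1 is {1, 3, 6}
Step 7: find(3) -> no change; set of 3 is {1, 3, 6}
Step 8: find(2) -> no change; set of 2 is {2}
Step 9: union(4, 7) -> merged; set of 4 now {4, 5, 7}
Step 10: find(0) -> no change; set of 0 is {0}
Step 11: union(7, 5) -> already same set; set of 7 now {4, 5, 7}
Step 12: union(3, 6) -> already same set; set of 3 now {1, 3, 6}
Step 13: union(1, 4) -> merged; set of 1 now {1, 3, 4, 5, 6, 7}
Component of 5: {1, 3, 4, 5, 6, 7}

Answer: 1, 3, 4, 5, 6, 7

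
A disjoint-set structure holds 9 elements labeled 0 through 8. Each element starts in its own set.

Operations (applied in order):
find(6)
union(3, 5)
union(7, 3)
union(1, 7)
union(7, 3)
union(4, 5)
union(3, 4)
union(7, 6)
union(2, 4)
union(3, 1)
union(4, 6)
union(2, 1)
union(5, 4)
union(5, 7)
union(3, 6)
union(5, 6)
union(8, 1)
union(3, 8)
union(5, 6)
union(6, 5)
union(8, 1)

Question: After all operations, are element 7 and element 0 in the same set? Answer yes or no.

Step 1: find(6) -> no change; set of 6 is {6}
Step 2: union(3, 5) -> merged; set of 3 now {3, 5}
Step 3: union(7, 3) -> merged; set of 7 now {3, 5, 7}
Step 4: union(1, 7) -> merged; set of 1 now {1, 3, 5, 7}
Step 5: union(7, 3) -> already same set; set of 7 now {1, 3, 5, 7}
Step 6: union(4, 5) -> merged; set of 4 now {1, 3, 4, 5, 7}
Step 7: union(3, 4) -> already same set; set of 3 now {1, 3, 4, 5, 7}
Step 8: union(7, 6) -> merged; set of 7 now {1, 3, 4, 5, 6, 7}
Step 9: union(2, 4) -> merged; set of 2 now {1, 2, 3, 4, 5, 6, 7}
Step 10: union(3, 1) -> already same set; set of 3 now {1, 2, 3, 4, 5, 6, 7}
Step 11: union(4, 6) -> already same set; set of 4 now {1, 2, 3, 4, 5, 6, 7}
Step 12: union(2, 1) -> already same set; set of 2 now {1, 2, 3, 4, 5, 6, 7}
Step 13: union(5, 4) -> already same set; set of 5 now {1, 2, 3, 4, 5, 6, 7}
Step 14: union(5, 7) -> already same set; set of 5 now {1, 2, 3, 4, 5, 6, 7}
Step 15: union(3, 6) -> already same set; set of 3 now {1, 2, 3, 4, 5, 6, 7}
Step 16: union(5, 6) -> already same set; set of 5 now {1, 2, 3, 4, 5, 6, 7}
Step 17: union(8, 1) -> merged; set of 8 now {1, 2, 3, 4, 5, 6, 7, 8}
Step 18: union(3, 8) -> already same set; set of 3 now {1, 2, 3, 4, 5, 6, 7, 8}
Step 19: union(5, 6) -> already same set; set of 5 now {1, 2, 3, 4, 5, 6, 7, 8}
Step 20: union(6, 5) -> already same set; set of 6 now {1, 2, 3, 4, 5, 6, 7, 8}
Step 21: union(8, 1) -> already same set; set of 8 now {1, 2, 3, 4, 5, 6, 7, 8}
Set of 7: {1, 2, 3, 4, 5, 6, 7, 8}; 0 is not a member.

Answer: no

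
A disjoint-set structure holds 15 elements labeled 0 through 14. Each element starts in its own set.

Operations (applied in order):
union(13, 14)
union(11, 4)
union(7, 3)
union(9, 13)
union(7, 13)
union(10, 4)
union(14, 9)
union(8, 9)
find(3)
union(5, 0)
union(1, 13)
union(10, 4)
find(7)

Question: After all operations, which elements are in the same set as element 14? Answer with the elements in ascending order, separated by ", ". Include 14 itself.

Answer: 1, 3, 7, 8, 9, 13, 14

Derivation:
Step 1: union(13, 14) -> merged; set of 13 now {13, 14}
Step 2: union(11, 4) -> merged; set of 11 now {4, 11}
Step 3: union(7, 3) -> merged; set of 7 now {3, 7}
Step 4: union(9, 13) -> merged; set of 9 now {9, 13, 14}
Step 5: union(7, 13) -> merged; set of 7 now {3, 7, 9, 13, 14}
Step 6: union(10, 4) -> merged; set of 10 now {4, 10, 11}
Step 7: union(14, 9) -> already same set; set of 14 now {3, 7, 9, 13, 14}
Step 8: union(8, 9) -> merged; set of 8 now {3, 7, 8, 9, 13, 14}
Step 9: find(3) -> no change; set of 3 is {3, 7, 8, 9, 13, 14}
Step 10: union(5, 0) -> merged; set of 5 now {0, 5}
Step 11: union(1, 13) -> merged; set of 1 now {1, 3, 7, 8, 9, 13, 14}
Step 12: union(10, 4) -> already same set; set of 10 now {4, 10, 11}
Step 13: find(7) -> no change; set of 7 is {1, 3, 7, 8, 9, 13, 14}
Component of 14: {1, 3, 7, 8, 9, 13, 14}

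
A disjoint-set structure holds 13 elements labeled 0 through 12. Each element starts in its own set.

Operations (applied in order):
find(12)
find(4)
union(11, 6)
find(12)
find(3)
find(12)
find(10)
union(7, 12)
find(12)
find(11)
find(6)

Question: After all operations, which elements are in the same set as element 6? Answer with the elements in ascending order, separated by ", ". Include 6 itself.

Step 1: find(12) -> no change; set of 12 is {12}
Step 2: find(4) -> no change; set of 4 is {4}
Step 3: union(11, 6) -> merged; set of 11 now {6, 11}
Step 4: find(12) -> no change; set of 12 is {12}
Step 5: find(3) -> no change; set of 3 is {3}
Step 6: find(12) -> no change; set of 12 is {12}
Step 7: find(10) -> no change; set of 10 is {10}
Step 8: union(7, 12) -> merged; set of 7 now {7, 12}
Step 9: find(12) -> no change; set of 12 is {7, 12}
Step 10: find(11) -> no change; set of 11 is {6, 11}
Step 11: find(6) -> no change; set of 6 is {6, 11}
Component of 6: {6, 11}

Answer: 6, 11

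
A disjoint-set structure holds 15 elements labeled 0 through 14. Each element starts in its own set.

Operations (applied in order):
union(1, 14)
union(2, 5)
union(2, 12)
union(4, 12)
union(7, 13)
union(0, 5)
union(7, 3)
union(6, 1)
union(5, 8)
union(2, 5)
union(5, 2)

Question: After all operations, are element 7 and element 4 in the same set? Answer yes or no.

Answer: no

Derivation:
Step 1: union(1, 14) -> merged; set of 1 now {1, 14}
Step 2: union(2, 5) -> merged; set of 2 now {2, 5}
Step 3: union(2, 12) -> merged; set of 2 now {2, 5, 12}
Step 4: union(4, 12) -> merged; set of 4 now {2, 4, 5, 12}
Step 5: union(7, 13) -> merged; set of 7 now {7, 13}
Step 6: union(0, 5) -> merged; set of 0 now {0, 2, 4, 5, 12}
Step 7: union(7, 3) -> merged; set of 7 now {3, 7, 13}
Step 8: union(6, 1) -> merged; set of 6 now {1, 6, 14}
Step 9: union(5, 8) -> merged; set of 5 now {0, 2, 4, 5, 8, 12}
Step 10: union(2, 5) -> already same set; set of 2 now {0, 2, 4, 5, 8, 12}
Step 11: union(5, 2) -> already same set; set of 5 now {0, 2, 4, 5, 8, 12}
Set of 7: {3, 7, 13}; 4 is not a member.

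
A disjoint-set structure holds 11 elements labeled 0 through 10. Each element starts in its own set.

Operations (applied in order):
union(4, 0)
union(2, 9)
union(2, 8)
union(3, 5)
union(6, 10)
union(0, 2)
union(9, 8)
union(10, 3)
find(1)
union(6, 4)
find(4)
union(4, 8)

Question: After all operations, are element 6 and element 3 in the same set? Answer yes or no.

Answer: yes

Derivation:
Step 1: union(4, 0) -> merged; set of 4 now {0, 4}
Step 2: union(2, 9) -> merged; set of 2 now {2, 9}
Step 3: union(2, 8) -> merged; set of 2 now {2, 8, 9}
Step 4: union(3, 5) -> merged; set of 3 now {3, 5}
Step 5: union(6, 10) -> merged; set of 6 now {6, 10}
Step 6: union(0, 2) -> merged; set of 0 now {0, 2, 4, 8, 9}
Step 7: union(9, 8) -> already same set; set of 9 now {0, 2, 4, 8, 9}
Step 8: union(10, 3) -> merged; set of 10 now {3, 5, 6, 10}
Step 9: find(1) -> no change; set of 1 is {1}
Step 10: union(6, 4) -> merged; set of 6 now {0, 2, 3, 4, 5, 6, 8, 9, 10}
Step 11: find(4) -> no change; set of 4 is {0, 2, 3, 4, 5, 6, 8, 9, 10}
Step 12: union(4, 8) -> already same set; set of 4 now {0, 2, 3, 4, 5, 6, 8, 9, 10}
Set of 6: {0, 2, 3, 4, 5, 6, 8, 9, 10}; 3 is a member.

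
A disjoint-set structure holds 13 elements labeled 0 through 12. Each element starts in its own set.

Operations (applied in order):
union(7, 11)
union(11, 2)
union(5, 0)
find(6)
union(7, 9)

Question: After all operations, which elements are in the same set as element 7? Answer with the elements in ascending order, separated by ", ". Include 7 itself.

Answer: 2, 7, 9, 11

Derivation:
Step 1: union(7, 11) -> merged; set of 7 now {7, 11}
Step 2: union(11, 2) -> merged; set of 11 now {2, 7, 11}
Step 3: union(5, 0) -> merged; set of 5 now {0, 5}
Step 4: find(6) -> no change; set of 6 is {6}
Step 5: union(7, 9) -> merged; set of 7 now {2, 7, 9, 11}
Component of 7: {2, 7, 9, 11}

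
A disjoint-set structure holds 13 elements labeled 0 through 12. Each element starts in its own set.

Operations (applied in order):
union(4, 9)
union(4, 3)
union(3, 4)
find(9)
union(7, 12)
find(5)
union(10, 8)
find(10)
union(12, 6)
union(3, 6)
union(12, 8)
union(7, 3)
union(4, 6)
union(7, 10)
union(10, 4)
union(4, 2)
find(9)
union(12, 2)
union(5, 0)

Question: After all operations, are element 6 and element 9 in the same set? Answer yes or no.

Answer: yes

Derivation:
Step 1: union(4, 9) -> merged; set of 4 now {4, 9}
Step 2: union(4, 3) -> merged; set of 4 now {3, 4, 9}
Step 3: union(3, 4) -> already same set; set of 3 now {3, 4, 9}
Step 4: find(9) -> no change; set of 9 is {3, 4, 9}
Step 5: union(7, 12) -> merged; set of 7 now {7, 12}
Step 6: find(5) -> no change; set of 5 is {5}
Step 7: union(10, 8) -> merged; set of 10 now {8, 10}
Step 8: find(10) -> no change; set of 10 is {8, 10}
Step 9: union(12, 6) -> merged; set of 12 now {6, 7, 12}
Step 10: union(3, 6) -> merged; set of 3 now {3, 4, 6, 7, 9, 12}
Step 11: union(12, 8) -> merged; set of 12 now {3, 4, 6, 7, 8, 9, 10, 12}
Step 12: union(7, 3) -> already same set; set of 7 now {3, 4, 6, 7, 8, 9, 10, 12}
Step 13: union(4, 6) -> already same set; set of 4 now {3, 4, 6, 7, 8, 9, 10, 12}
Step 14: union(7, 10) -> already same set; set of 7 now {3, 4, 6, 7, 8, 9, 10, 12}
Step 15: union(10, 4) -> already same set; set of 10 now {3, 4, 6, 7, 8, 9, 10, 12}
Step 16: union(4, 2) -> merged; set of 4 now {2, 3, 4, 6, 7, 8, 9, 10, 12}
Step 17: find(9) -> no change; set of 9 is {2, 3, 4, 6, 7, 8, 9, 10, 12}
Step 18: union(12, 2) -> already same set; set of 12 now {2, 3, 4, 6, 7, 8, 9, 10, 12}
Step 19: union(5, 0) -> merged; set of 5 now {0, 5}
Set of 6: {2, 3, 4, 6, 7, 8, 9, 10, 12}; 9 is a member.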